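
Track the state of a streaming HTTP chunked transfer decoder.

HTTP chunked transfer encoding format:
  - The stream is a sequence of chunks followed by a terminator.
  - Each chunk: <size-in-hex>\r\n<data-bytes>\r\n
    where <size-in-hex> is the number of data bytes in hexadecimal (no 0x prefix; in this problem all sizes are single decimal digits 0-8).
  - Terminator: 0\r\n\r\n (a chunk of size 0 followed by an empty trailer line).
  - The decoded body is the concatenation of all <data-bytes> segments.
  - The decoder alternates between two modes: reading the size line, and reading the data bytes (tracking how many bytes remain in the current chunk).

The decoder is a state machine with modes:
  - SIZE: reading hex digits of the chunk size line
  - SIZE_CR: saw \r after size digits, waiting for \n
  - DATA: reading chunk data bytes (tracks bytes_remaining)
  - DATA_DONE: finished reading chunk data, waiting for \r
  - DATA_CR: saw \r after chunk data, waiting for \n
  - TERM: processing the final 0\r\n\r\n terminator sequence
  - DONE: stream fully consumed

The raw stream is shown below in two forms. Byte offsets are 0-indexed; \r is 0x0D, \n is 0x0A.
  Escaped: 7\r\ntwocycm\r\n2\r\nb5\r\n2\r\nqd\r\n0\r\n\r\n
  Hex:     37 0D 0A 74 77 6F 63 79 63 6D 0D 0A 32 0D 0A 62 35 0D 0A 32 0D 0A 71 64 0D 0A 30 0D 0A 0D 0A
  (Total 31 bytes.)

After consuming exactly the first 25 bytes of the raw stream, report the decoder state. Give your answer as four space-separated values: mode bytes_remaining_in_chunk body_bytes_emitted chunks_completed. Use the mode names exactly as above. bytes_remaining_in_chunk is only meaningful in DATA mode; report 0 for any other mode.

Answer: DATA_CR 0 11 2

Derivation:
Byte 0 = '7': mode=SIZE remaining=0 emitted=0 chunks_done=0
Byte 1 = 0x0D: mode=SIZE_CR remaining=0 emitted=0 chunks_done=0
Byte 2 = 0x0A: mode=DATA remaining=7 emitted=0 chunks_done=0
Byte 3 = 't': mode=DATA remaining=6 emitted=1 chunks_done=0
Byte 4 = 'w': mode=DATA remaining=5 emitted=2 chunks_done=0
Byte 5 = 'o': mode=DATA remaining=4 emitted=3 chunks_done=0
Byte 6 = 'c': mode=DATA remaining=3 emitted=4 chunks_done=0
Byte 7 = 'y': mode=DATA remaining=2 emitted=5 chunks_done=0
Byte 8 = 'c': mode=DATA remaining=1 emitted=6 chunks_done=0
Byte 9 = 'm': mode=DATA_DONE remaining=0 emitted=7 chunks_done=0
Byte 10 = 0x0D: mode=DATA_CR remaining=0 emitted=7 chunks_done=0
Byte 11 = 0x0A: mode=SIZE remaining=0 emitted=7 chunks_done=1
Byte 12 = '2': mode=SIZE remaining=0 emitted=7 chunks_done=1
Byte 13 = 0x0D: mode=SIZE_CR remaining=0 emitted=7 chunks_done=1
Byte 14 = 0x0A: mode=DATA remaining=2 emitted=7 chunks_done=1
Byte 15 = 'b': mode=DATA remaining=1 emitted=8 chunks_done=1
Byte 16 = '5': mode=DATA_DONE remaining=0 emitted=9 chunks_done=1
Byte 17 = 0x0D: mode=DATA_CR remaining=0 emitted=9 chunks_done=1
Byte 18 = 0x0A: mode=SIZE remaining=0 emitted=9 chunks_done=2
Byte 19 = '2': mode=SIZE remaining=0 emitted=9 chunks_done=2
Byte 20 = 0x0D: mode=SIZE_CR remaining=0 emitted=9 chunks_done=2
Byte 21 = 0x0A: mode=DATA remaining=2 emitted=9 chunks_done=2
Byte 22 = 'q': mode=DATA remaining=1 emitted=10 chunks_done=2
Byte 23 = 'd': mode=DATA_DONE remaining=0 emitted=11 chunks_done=2
Byte 24 = 0x0D: mode=DATA_CR remaining=0 emitted=11 chunks_done=2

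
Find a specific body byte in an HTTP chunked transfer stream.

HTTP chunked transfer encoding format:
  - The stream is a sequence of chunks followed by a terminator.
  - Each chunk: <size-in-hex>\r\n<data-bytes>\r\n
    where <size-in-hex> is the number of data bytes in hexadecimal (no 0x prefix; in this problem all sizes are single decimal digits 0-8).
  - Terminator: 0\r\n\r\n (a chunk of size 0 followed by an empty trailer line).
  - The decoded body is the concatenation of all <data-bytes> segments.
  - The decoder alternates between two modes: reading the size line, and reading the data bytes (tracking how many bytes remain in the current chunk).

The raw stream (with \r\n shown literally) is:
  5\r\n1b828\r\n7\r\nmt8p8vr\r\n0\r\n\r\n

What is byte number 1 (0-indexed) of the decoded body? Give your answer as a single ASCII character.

Chunk 1: stream[0..1]='5' size=0x5=5, data at stream[3..8]='1b828' -> body[0..5], body so far='1b828'
Chunk 2: stream[10..11]='7' size=0x7=7, data at stream[13..20]='mt8p8vr' -> body[5..12], body so far='1b828mt8p8vr'
Chunk 3: stream[22..23]='0' size=0 (terminator). Final body='1b828mt8p8vr' (12 bytes)
Body byte 1 = 'b'

Answer: b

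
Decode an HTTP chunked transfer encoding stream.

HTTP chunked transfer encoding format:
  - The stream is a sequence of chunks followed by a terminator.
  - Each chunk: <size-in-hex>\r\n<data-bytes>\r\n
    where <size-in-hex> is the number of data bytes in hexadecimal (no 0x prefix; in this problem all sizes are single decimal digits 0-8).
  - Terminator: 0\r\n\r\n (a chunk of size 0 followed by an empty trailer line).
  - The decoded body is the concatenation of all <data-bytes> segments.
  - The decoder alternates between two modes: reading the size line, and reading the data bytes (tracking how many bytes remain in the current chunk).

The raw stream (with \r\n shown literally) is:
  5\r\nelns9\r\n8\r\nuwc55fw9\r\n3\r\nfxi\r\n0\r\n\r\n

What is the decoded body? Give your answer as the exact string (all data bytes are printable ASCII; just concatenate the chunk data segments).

Answer: elns9uwc55fw9fxi

Derivation:
Chunk 1: stream[0..1]='5' size=0x5=5, data at stream[3..8]='elns9' -> body[0..5], body so far='elns9'
Chunk 2: stream[10..11]='8' size=0x8=8, data at stream[13..21]='uwc55fw9' -> body[5..13], body so far='elns9uwc55fw9'
Chunk 3: stream[23..24]='3' size=0x3=3, data at stream[26..29]='fxi' -> body[13..16], body so far='elns9uwc55fw9fxi'
Chunk 4: stream[31..32]='0' size=0 (terminator). Final body='elns9uwc55fw9fxi' (16 bytes)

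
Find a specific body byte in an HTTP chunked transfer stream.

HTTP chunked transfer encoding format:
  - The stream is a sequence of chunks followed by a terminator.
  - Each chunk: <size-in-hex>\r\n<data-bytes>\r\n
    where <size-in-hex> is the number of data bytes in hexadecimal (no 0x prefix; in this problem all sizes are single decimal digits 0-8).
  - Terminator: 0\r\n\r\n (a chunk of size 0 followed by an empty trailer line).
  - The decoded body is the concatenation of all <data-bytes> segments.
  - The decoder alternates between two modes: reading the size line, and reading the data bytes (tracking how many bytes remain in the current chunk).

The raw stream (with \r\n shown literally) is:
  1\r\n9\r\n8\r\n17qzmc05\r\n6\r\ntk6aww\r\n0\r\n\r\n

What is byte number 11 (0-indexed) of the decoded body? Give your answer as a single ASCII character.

Answer: 6

Derivation:
Chunk 1: stream[0..1]='1' size=0x1=1, data at stream[3..4]='9' -> body[0..1], body so far='9'
Chunk 2: stream[6..7]='8' size=0x8=8, data at stream[9..17]='17qzmc05' -> body[1..9], body so far='917qzmc05'
Chunk 3: stream[19..20]='6' size=0x6=6, data at stream[22..28]='tk6aww' -> body[9..15], body so far='917qzmc05tk6aww'
Chunk 4: stream[30..31]='0' size=0 (terminator). Final body='917qzmc05tk6aww' (15 bytes)
Body byte 11 = '6'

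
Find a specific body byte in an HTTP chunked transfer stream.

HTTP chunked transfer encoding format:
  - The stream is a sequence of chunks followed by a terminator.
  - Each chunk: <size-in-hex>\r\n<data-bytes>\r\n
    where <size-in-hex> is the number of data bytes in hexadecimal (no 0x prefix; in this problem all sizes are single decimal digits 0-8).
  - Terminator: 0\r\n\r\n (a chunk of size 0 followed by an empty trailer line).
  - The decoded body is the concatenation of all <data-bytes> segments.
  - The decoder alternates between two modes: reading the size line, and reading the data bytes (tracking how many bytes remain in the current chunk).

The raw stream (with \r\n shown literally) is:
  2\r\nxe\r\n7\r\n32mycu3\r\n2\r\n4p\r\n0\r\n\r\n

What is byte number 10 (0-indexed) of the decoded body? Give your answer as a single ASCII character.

Answer: p

Derivation:
Chunk 1: stream[0..1]='2' size=0x2=2, data at stream[3..5]='xe' -> body[0..2], body so far='xe'
Chunk 2: stream[7..8]='7' size=0x7=7, data at stream[10..17]='32mycu3' -> body[2..9], body so far='xe32mycu3'
Chunk 3: stream[19..20]='2' size=0x2=2, data at stream[22..24]='4p' -> body[9..11], body so far='xe32mycu34p'
Chunk 4: stream[26..27]='0' size=0 (terminator). Final body='xe32mycu34p' (11 bytes)
Body byte 10 = 'p'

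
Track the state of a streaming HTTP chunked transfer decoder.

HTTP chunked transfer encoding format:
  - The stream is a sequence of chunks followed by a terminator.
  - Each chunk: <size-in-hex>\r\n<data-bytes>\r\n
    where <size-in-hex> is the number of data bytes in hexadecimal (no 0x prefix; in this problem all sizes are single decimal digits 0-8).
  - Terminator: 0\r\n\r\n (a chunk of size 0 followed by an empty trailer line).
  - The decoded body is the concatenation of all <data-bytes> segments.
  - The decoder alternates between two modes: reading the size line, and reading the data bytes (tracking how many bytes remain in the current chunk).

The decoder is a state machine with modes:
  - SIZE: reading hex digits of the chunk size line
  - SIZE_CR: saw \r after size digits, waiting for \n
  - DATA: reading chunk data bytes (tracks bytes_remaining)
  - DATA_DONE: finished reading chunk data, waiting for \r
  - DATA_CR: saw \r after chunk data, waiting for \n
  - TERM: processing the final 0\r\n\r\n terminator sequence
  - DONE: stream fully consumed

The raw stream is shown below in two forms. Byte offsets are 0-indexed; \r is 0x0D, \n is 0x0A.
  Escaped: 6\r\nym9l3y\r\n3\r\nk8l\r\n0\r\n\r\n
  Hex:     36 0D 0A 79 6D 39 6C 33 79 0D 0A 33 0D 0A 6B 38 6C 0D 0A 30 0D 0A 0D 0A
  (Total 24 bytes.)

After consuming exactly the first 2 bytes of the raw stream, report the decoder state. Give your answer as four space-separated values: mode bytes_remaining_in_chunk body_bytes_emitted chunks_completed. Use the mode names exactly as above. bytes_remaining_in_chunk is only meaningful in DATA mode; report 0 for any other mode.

Byte 0 = '6': mode=SIZE remaining=0 emitted=0 chunks_done=0
Byte 1 = 0x0D: mode=SIZE_CR remaining=0 emitted=0 chunks_done=0

Answer: SIZE_CR 0 0 0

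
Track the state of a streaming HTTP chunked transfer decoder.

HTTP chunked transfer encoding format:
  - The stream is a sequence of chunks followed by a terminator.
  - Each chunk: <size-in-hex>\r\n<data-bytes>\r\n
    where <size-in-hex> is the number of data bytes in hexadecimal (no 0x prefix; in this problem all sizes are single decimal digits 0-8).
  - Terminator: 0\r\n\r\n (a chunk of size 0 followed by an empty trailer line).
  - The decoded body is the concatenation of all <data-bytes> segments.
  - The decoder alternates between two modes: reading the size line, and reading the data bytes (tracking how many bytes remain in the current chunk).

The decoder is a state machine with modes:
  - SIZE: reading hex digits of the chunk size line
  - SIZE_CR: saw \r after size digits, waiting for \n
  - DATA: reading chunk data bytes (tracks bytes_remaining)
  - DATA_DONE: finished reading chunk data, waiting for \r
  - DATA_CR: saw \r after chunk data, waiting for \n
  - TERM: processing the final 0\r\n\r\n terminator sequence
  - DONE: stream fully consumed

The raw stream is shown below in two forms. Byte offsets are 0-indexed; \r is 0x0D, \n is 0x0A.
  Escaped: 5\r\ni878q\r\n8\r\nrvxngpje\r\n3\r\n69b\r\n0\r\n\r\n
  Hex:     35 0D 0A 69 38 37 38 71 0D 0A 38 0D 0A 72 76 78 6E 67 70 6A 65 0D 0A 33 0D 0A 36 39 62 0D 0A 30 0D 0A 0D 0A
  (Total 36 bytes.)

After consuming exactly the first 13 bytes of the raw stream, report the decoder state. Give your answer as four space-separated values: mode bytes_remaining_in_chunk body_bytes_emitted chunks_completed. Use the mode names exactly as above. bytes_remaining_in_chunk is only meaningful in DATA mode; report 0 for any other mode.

Answer: DATA 8 5 1

Derivation:
Byte 0 = '5': mode=SIZE remaining=0 emitted=0 chunks_done=0
Byte 1 = 0x0D: mode=SIZE_CR remaining=0 emitted=0 chunks_done=0
Byte 2 = 0x0A: mode=DATA remaining=5 emitted=0 chunks_done=0
Byte 3 = 'i': mode=DATA remaining=4 emitted=1 chunks_done=0
Byte 4 = '8': mode=DATA remaining=3 emitted=2 chunks_done=0
Byte 5 = '7': mode=DATA remaining=2 emitted=3 chunks_done=0
Byte 6 = '8': mode=DATA remaining=1 emitted=4 chunks_done=0
Byte 7 = 'q': mode=DATA_DONE remaining=0 emitted=5 chunks_done=0
Byte 8 = 0x0D: mode=DATA_CR remaining=0 emitted=5 chunks_done=0
Byte 9 = 0x0A: mode=SIZE remaining=0 emitted=5 chunks_done=1
Byte 10 = '8': mode=SIZE remaining=0 emitted=5 chunks_done=1
Byte 11 = 0x0D: mode=SIZE_CR remaining=0 emitted=5 chunks_done=1
Byte 12 = 0x0A: mode=DATA remaining=8 emitted=5 chunks_done=1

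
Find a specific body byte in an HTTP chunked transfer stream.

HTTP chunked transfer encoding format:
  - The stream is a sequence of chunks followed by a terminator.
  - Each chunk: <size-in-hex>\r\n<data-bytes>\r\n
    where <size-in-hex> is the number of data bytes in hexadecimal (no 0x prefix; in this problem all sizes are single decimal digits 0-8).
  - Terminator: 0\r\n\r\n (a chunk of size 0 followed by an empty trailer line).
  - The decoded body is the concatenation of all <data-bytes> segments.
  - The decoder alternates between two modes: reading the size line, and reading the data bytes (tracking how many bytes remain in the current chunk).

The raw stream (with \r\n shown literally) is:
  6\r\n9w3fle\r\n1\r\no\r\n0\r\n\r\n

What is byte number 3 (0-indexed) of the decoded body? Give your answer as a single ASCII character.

Chunk 1: stream[0..1]='6' size=0x6=6, data at stream[3..9]='9w3fle' -> body[0..6], body so far='9w3fle'
Chunk 2: stream[11..12]='1' size=0x1=1, data at stream[14..15]='o' -> body[6..7], body so far='9w3fleo'
Chunk 3: stream[17..18]='0' size=0 (terminator). Final body='9w3fleo' (7 bytes)
Body byte 3 = 'f'

Answer: f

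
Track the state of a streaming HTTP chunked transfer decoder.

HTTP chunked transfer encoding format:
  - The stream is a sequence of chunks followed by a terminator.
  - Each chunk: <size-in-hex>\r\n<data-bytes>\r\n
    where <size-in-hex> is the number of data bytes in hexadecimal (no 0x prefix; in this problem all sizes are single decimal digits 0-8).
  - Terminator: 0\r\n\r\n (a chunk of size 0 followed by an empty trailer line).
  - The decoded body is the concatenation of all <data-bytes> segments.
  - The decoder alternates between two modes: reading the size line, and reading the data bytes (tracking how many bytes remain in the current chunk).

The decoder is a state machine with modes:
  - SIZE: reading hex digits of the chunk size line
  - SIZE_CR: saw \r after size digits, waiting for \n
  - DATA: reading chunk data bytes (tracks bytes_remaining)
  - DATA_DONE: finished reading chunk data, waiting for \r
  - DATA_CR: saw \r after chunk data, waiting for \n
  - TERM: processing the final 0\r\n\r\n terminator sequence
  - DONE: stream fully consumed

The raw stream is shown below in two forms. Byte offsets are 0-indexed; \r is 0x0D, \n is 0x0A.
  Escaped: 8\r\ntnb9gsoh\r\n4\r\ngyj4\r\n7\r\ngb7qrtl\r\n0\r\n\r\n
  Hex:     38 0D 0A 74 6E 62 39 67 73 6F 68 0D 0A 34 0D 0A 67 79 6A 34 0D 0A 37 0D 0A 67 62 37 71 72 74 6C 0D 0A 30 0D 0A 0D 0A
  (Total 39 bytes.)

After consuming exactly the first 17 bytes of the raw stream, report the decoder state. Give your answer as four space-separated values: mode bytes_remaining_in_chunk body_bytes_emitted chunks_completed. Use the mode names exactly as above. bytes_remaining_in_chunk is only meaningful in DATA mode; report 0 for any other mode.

Byte 0 = '8': mode=SIZE remaining=0 emitted=0 chunks_done=0
Byte 1 = 0x0D: mode=SIZE_CR remaining=0 emitted=0 chunks_done=0
Byte 2 = 0x0A: mode=DATA remaining=8 emitted=0 chunks_done=0
Byte 3 = 't': mode=DATA remaining=7 emitted=1 chunks_done=0
Byte 4 = 'n': mode=DATA remaining=6 emitted=2 chunks_done=0
Byte 5 = 'b': mode=DATA remaining=5 emitted=3 chunks_done=0
Byte 6 = '9': mode=DATA remaining=4 emitted=4 chunks_done=0
Byte 7 = 'g': mode=DATA remaining=3 emitted=5 chunks_done=0
Byte 8 = 's': mode=DATA remaining=2 emitted=6 chunks_done=0
Byte 9 = 'o': mode=DATA remaining=1 emitted=7 chunks_done=0
Byte 10 = 'h': mode=DATA_DONE remaining=0 emitted=8 chunks_done=0
Byte 11 = 0x0D: mode=DATA_CR remaining=0 emitted=8 chunks_done=0
Byte 12 = 0x0A: mode=SIZE remaining=0 emitted=8 chunks_done=1
Byte 13 = '4': mode=SIZE remaining=0 emitted=8 chunks_done=1
Byte 14 = 0x0D: mode=SIZE_CR remaining=0 emitted=8 chunks_done=1
Byte 15 = 0x0A: mode=DATA remaining=4 emitted=8 chunks_done=1
Byte 16 = 'g': mode=DATA remaining=3 emitted=9 chunks_done=1

Answer: DATA 3 9 1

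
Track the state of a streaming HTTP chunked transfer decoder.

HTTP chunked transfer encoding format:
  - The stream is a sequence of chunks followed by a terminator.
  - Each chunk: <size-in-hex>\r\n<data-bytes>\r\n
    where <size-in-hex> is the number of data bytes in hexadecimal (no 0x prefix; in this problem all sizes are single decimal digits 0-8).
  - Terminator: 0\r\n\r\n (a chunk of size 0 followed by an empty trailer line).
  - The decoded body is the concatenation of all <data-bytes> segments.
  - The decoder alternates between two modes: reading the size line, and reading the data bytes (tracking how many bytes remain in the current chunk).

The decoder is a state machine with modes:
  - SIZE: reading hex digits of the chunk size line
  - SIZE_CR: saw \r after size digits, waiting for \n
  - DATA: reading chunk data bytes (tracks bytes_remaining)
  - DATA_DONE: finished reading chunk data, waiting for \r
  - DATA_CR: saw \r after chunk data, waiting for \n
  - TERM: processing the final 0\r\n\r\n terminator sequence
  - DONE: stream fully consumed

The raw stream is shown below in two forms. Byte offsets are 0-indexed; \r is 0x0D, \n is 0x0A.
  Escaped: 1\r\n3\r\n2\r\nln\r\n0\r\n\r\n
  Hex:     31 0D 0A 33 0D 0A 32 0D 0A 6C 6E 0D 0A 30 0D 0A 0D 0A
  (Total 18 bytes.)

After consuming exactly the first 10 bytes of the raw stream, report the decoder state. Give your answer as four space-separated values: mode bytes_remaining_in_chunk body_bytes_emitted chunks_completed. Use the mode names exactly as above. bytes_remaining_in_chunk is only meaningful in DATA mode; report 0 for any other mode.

Answer: DATA 1 2 1

Derivation:
Byte 0 = '1': mode=SIZE remaining=0 emitted=0 chunks_done=0
Byte 1 = 0x0D: mode=SIZE_CR remaining=0 emitted=0 chunks_done=0
Byte 2 = 0x0A: mode=DATA remaining=1 emitted=0 chunks_done=0
Byte 3 = '3': mode=DATA_DONE remaining=0 emitted=1 chunks_done=0
Byte 4 = 0x0D: mode=DATA_CR remaining=0 emitted=1 chunks_done=0
Byte 5 = 0x0A: mode=SIZE remaining=0 emitted=1 chunks_done=1
Byte 6 = '2': mode=SIZE remaining=0 emitted=1 chunks_done=1
Byte 7 = 0x0D: mode=SIZE_CR remaining=0 emitted=1 chunks_done=1
Byte 8 = 0x0A: mode=DATA remaining=2 emitted=1 chunks_done=1
Byte 9 = 'l': mode=DATA remaining=1 emitted=2 chunks_done=1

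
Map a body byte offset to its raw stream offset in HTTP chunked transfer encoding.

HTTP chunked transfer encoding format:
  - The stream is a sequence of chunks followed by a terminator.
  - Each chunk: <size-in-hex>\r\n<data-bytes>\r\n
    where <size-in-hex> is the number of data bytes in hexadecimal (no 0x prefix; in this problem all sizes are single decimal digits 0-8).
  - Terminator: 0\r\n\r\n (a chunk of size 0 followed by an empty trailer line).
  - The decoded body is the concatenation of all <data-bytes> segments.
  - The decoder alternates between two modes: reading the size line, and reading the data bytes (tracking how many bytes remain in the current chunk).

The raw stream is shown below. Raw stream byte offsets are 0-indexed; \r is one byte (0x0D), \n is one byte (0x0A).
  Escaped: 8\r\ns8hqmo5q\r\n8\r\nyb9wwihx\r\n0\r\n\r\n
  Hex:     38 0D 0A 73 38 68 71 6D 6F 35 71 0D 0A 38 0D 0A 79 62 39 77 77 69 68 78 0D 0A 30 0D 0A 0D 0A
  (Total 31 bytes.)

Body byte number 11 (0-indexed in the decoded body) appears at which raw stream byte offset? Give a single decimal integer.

Answer: 19

Derivation:
Chunk 1: stream[0..1]='8' size=0x8=8, data at stream[3..11]='s8hqmo5q' -> body[0..8], body so far='s8hqmo5q'
Chunk 2: stream[13..14]='8' size=0x8=8, data at stream[16..24]='yb9wwihx' -> body[8..16], body so far='s8hqmo5qyb9wwihx'
Chunk 3: stream[26..27]='0' size=0 (terminator). Final body='s8hqmo5qyb9wwihx' (16 bytes)
Body byte 11 at stream offset 19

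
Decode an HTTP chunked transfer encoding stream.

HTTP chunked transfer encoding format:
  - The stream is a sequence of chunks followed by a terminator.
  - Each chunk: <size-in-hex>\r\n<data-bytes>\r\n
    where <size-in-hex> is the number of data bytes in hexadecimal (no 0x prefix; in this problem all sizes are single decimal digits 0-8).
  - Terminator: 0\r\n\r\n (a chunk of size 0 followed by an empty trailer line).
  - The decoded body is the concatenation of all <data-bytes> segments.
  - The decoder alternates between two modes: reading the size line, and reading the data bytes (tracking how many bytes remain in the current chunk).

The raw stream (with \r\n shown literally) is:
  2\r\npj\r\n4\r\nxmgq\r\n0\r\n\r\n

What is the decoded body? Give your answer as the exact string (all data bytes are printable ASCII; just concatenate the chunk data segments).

Answer: pjxmgq

Derivation:
Chunk 1: stream[0..1]='2' size=0x2=2, data at stream[3..5]='pj' -> body[0..2], body so far='pj'
Chunk 2: stream[7..8]='4' size=0x4=4, data at stream[10..14]='xmgq' -> body[2..6], body so far='pjxmgq'
Chunk 3: stream[16..17]='0' size=0 (terminator). Final body='pjxmgq' (6 bytes)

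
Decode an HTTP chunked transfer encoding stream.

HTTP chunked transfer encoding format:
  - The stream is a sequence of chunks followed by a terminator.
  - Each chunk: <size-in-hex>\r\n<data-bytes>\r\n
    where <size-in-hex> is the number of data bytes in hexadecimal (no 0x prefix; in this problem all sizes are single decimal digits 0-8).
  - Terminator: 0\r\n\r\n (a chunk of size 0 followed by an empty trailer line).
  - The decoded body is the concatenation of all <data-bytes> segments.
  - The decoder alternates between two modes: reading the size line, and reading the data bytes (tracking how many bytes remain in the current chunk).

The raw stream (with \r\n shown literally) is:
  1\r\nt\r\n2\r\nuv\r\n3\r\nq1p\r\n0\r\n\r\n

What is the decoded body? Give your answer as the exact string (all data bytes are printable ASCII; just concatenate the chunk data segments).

Answer: tuvq1p

Derivation:
Chunk 1: stream[0..1]='1' size=0x1=1, data at stream[3..4]='t' -> body[0..1], body so far='t'
Chunk 2: stream[6..7]='2' size=0x2=2, data at stream[9..11]='uv' -> body[1..3], body so far='tuv'
Chunk 3: stream[13..14]='3' size=0x3=3, data at stream[16..19]='q1p' -> body[3..6], body so far='tuvq1p'
Chunk 4: stream[21..22]='0' size=0 (terminator). Final body='tuvq1p' (6 bytes)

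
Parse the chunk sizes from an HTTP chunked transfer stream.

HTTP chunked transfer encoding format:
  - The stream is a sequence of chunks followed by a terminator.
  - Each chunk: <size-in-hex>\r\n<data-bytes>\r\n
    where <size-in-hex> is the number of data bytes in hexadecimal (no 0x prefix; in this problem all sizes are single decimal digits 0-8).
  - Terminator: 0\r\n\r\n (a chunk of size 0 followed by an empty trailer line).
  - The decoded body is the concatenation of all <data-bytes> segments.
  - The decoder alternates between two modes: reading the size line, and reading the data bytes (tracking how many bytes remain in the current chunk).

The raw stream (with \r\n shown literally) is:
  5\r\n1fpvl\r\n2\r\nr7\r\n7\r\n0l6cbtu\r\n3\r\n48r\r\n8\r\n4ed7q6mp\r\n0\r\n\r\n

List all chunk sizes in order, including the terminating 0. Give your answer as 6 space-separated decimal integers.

Answer: 5 2 7 3 8 0

Derivation:
Chunk 1: stream[0..1]='5' size=0x5=5, data at stream[3..8]='1fpvl' -> body[0..5], body so far='1fpvl'
Chunk 2: stream[10..11]='2' size=0x2=2, data at stream[13..15]='r7' -> body[5..7], body so far='1fpvlr7'
Chunk 3: stream[17..18]='7' size=0x7=7, data at stream[20..27]='0l6cbtu' -> body[7..14], body so far='1fpvlr70l6cbtu'
Chunk 4: stream[29..30]='3' size=0x3=3, data at stream[32..35]='48r' -> body[14..17], body so far='1fpvlr70l6cbtu48r'
Chunk 5: stream[37..38]='8' size=0x8=8, data at stream[40..48]='4ed7q6mp' -> body[17..25], body so far='1fpvlr70l6cbtu48r4ed7q6mp'
Chunk 6: stream[50..51]='0' size=0 (terminator). Final body='1fpvlr70l6cbtu48r4ed7q6mp' (25 bytes)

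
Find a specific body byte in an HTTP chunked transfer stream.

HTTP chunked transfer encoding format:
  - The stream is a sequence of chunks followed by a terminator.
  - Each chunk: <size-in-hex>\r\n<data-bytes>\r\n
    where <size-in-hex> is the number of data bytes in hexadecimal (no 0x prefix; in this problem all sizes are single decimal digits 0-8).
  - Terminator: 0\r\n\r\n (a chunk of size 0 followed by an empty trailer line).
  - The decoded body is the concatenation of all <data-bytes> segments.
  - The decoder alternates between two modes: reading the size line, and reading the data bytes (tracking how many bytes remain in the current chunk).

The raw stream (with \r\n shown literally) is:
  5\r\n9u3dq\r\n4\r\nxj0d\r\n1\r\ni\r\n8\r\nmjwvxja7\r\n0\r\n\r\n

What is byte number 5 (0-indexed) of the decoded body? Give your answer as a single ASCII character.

Answer: x

Derivation:
Chunk 1: stream[0..1]='5' size=0x5=5, data at stream[3..8]='9u3dq' -> body[0..5], body so far='9u3dq'
Chunk 2: stream[10..11]='4' size=0x4=4, data at stream[13..17]='xj0d' -> body[5..9], body so far='9u3dqxj0d'
Chunk 3: stream[19..20]='1' size=0x1=1, data at stream[22..23]='i' -> body[9..10], body so far='9u3dqxj0di'
Chunk 4: stream[25..26]='8' size=0x8=8, data at stream[28..36]='mjwvxja7' -> body[10..18], body so far='9u3dqxj0dimjwvxja7'
Chunk 5: stream[38..39]='0' size=0 (terminator). Final body='9u3dqxj0dimjwvxja7' (18 bytes)
Body byte 5 = 'x'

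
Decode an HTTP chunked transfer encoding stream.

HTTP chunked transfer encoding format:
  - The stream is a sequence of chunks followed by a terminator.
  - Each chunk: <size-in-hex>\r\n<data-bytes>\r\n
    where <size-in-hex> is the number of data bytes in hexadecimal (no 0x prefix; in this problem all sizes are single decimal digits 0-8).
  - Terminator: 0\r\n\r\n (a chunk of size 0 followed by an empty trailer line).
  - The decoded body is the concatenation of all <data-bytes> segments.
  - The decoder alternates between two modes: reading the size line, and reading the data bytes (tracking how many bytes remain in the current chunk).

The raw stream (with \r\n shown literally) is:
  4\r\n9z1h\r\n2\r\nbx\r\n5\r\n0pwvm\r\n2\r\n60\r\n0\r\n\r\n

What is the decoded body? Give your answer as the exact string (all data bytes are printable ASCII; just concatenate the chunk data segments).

Answer: 9z1hbx0pwvm60

Derivation:
Chunk 1: stream[0..1]='4' size=0x4=4, data at stream[3..7]='9z1h' -> body[0..4], body so far='9z1h'
Chunk 2: stream[9..10]='2' size=0x2=2, data at stream[12..14]='bx' -> body[4..6], body so far='9z1hbx'
Chunk 3: stream[16..17]='5' size=0x5=5, data at stream[19..24]='0pwvm' -> body[6..11], body so far='9z1hbx0pwvm'
Chunk 4: stream[26..27]='2' size=0x2=2, data at stream[29..31]='60' -> body[11..13], body so far='9z1hbx0pwvm60'
Chunk 5: stream[33..34]='0' size=0 (terminator). Final body='9z1hbx0pwvm60' (13 bytes)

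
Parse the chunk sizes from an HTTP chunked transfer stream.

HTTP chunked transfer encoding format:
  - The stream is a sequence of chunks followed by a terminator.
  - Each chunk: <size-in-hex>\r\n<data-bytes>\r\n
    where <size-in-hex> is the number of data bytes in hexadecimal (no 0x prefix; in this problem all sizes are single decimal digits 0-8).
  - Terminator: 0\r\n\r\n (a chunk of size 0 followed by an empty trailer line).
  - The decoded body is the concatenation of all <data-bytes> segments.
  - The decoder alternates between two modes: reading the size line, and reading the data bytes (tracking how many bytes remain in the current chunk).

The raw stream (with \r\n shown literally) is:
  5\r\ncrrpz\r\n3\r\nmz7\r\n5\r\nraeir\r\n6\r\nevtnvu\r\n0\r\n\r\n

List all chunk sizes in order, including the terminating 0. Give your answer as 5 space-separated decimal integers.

Chunk 1: stream[0..1]='5' size=0x5=5, data at stream[3..8]='crrpz' -> body[0..5], body so far='crrpz'
Chunk 2: stream[10..11]='3' size=0x3=3, data at stream[13..16]='mz7' -> body[5..8], body so far='crrpzmz7'
Chunk 3: stream[18..19]='5' size=0x5=5, data at stream[21..26]='raeir' -> body[8..13], body so far='crrpzmz7raeir'
Chunk 4: stream[28..29]='6' size=0x6=6, data at stream[31..37]='evtnvu' -> body[13..19], body so far='crrpzmz7raeirevtnvu'
Chunk 5: stream[39..40]='0' size=0 (terminator). Final body='crrpzmz7raeirevtnvu' (19 bytes)

Answer: 5 3 5 6 0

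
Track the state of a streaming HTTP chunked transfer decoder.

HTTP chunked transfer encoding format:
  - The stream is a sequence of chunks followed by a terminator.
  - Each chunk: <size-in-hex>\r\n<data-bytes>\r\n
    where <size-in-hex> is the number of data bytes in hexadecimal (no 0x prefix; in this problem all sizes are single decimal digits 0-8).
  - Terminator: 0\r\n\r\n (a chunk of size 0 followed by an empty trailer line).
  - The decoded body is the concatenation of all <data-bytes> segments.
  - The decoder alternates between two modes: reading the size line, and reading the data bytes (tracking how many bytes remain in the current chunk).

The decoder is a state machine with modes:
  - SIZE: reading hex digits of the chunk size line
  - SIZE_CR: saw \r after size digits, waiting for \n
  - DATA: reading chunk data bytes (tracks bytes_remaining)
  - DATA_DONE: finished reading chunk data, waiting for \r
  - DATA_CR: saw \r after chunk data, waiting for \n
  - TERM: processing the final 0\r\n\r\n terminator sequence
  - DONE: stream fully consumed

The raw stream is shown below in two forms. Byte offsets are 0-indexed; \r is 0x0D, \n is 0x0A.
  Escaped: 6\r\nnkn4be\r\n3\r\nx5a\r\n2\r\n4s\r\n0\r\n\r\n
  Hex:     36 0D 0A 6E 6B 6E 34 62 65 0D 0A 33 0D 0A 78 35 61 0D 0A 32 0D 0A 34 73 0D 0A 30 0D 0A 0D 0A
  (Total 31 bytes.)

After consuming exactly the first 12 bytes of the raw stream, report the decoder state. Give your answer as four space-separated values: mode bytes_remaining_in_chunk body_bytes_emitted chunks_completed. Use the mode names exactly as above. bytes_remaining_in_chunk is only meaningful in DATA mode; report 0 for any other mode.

Answer: SIZE 0 6 1

Derivation:
Byte 0 = '6': mode=SIZE remaining=0 emitted=0 chunks_done=0
Byte 1 = 0x0D: mode=SIZE_CR remaining=0 emitted=0 chunks_done=0
Byte 2 = 0x0A: mode=DATA remaining=6 emitted=0 chunks_done=0
Byte 3 = 'n': mode=DATA remaining=5 emitted=1 chunks_done=0
Byte 4 = 'k': mode=DATA remaining=4 emitted=2 chunks_done=0
Byte 5 = 'n': mode=DATA remaining=3 emitted=3 chunks_done=0
Byte 6 = '4': mode=DATA remaining=2 emitted=4 chunks_done=0
Byte 7 = 'b': mode=DATA remaining=1 emitted=5 chunks_done=0
Byte 8 = 'e': mode=DATA_DONE remaining=0 emitted=6 chunks_done=0
Byte 9 = 0x0D: mode=DATA_CR remaining=0 emitted=6 chunks_done=0
Byte 10 = 0x0A: mode=SIZE remaining=0 emitted=6 chunks_done=1
Byte 11 = '3': mode=SIZE remaining=0 emitted=6 chunks_done=1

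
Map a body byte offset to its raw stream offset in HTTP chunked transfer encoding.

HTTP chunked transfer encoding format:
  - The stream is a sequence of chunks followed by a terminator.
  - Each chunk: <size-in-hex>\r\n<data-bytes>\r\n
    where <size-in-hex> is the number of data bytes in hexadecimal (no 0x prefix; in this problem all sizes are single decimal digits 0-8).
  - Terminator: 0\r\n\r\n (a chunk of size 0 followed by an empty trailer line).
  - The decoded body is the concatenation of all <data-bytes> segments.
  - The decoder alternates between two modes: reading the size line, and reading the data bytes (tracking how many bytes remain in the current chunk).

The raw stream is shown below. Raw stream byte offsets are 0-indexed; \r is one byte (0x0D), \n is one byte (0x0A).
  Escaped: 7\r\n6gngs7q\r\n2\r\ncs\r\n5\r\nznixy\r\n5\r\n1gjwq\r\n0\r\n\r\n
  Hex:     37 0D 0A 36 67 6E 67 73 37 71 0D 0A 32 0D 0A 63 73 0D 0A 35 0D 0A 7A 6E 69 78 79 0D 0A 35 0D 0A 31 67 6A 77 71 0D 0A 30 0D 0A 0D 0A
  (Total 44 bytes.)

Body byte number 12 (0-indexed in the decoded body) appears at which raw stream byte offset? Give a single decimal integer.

Chunk 1: stream[0..1]='7' size=0x7=7, data at stream[3..10]='6gngs7q' -> body[0..7], body so far='6gngs7q'
Chunk 2: stream[12..13]='2' size=0x2=2, data at stream[15..17]='cs' -> body[7..9], body so far='6gngs7qcs'
Chunk 3: stream[19..20]='5' size=0x5=5, data at stream[22..27]='znixy' -> body[9..14], body so far='6gngs7qcsznixy'
Chunk 4: stream[29..30]='5' size=0x5=5, data at stream[32..37]='1gjwq' -> body[14..19], body so far='6gngs7qcsznixy1gjwq'
Chunk 5: stream[39..40]='0' size=0 (terminator). Final body='6gngs7qcsznixy1gjwq' (19 bytes)
Body byte 12 at stream offset 25

Answer: 25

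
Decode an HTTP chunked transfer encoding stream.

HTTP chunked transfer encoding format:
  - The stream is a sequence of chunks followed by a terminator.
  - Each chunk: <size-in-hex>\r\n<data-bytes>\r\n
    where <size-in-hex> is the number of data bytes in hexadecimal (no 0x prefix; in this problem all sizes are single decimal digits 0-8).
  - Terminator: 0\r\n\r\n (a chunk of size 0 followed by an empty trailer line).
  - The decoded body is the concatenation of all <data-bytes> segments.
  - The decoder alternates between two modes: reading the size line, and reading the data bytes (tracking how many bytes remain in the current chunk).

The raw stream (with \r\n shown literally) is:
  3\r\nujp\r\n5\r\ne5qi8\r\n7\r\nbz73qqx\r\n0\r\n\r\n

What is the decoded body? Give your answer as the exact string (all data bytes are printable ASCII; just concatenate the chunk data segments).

Chunk 1: stream[0..1]='3' size=0x3=3, data at stream[3..6]='ujp' -> body[0..3], body so far='ujp'
Chunk 2: stream[8..9]='5' size=0x5=5, data at stream[11..16]='e5qi8' -> body[3..8], body so far='ujpe5qi8'
Chunk 3: stream[18..19]='7' size=0x7=7, data at stream[21..28]='bz73qqx' -> body[8..15], body so far='ujpe5qi8bz73qqx'
Chunk 4: stream[30..31]='0' size=0 (terminator). Final body='ujpe5qi8bz73qqx' (15 bytes)

Answer: ujpe5qi8bz73qqx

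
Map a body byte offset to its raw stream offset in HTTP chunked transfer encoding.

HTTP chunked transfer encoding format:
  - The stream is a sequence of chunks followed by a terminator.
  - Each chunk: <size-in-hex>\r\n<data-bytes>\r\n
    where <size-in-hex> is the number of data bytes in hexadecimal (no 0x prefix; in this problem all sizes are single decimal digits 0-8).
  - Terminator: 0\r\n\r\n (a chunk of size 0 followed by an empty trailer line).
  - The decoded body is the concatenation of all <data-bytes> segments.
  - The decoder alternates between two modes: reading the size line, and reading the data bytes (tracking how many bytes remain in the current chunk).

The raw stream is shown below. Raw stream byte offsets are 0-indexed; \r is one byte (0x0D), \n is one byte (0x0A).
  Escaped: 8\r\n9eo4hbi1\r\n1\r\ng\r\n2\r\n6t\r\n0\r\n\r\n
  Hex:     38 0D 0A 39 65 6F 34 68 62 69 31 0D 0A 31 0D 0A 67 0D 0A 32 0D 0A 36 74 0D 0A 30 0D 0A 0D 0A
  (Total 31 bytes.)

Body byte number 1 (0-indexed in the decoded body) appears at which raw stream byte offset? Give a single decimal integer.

Answer: 4

Derivation:
Chunk 1: stream[0..1]='8' size=0x8=8, data at stream[3..11]='9eo4hbi1' -> body[0..8], body so far='9eo4hbi1'
Chunk 2: stream[13..14]='1' size=0x1=1, data at stream[16..17]='g' -> body[8..9], body so far='9eo4hbi1g'
Chunk 3: stream[19..20]='2' size=0x2=2, data at stream[22..24]='6t' -> body[9..11], body so far='9eo4hbi1g6t'
Chunk 4: stream[26..27]='0' size=0 (terminator). Final body='9eo4hbi1g6t' (11 bytes)
Body byte 1 at stream offset 4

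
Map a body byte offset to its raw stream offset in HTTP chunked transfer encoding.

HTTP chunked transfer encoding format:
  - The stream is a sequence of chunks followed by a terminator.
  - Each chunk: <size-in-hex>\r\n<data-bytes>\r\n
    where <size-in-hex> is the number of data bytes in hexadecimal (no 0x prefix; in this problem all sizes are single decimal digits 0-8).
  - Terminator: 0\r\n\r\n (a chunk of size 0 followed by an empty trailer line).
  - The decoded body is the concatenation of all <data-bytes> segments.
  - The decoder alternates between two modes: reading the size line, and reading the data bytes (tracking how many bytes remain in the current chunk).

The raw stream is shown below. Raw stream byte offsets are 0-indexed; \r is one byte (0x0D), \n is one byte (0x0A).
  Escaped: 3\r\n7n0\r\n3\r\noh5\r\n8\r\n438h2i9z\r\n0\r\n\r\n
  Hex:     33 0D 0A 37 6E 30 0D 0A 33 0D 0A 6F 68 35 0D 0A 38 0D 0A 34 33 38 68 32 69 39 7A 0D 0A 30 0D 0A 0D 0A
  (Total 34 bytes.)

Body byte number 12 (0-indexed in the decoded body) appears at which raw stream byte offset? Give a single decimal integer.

Answer: 25

Derivation:
Chunk 1: stream[0..1]='3' size=0x3=3, data at stream[3..6]='7n0' -> body[0..3], body so far='7n0'
Chunk 2: stream[8..9]='3' size=0x3=3, data at stream[11..14]='oh5' -> body[3..6], body so far='7n0oh5'
Chunk 3: stream[16..17]='8' size=0x8=8, data at stream[19..27]='438h2i9z' -> body[6..14], body so far='7n0oh5438h2i9z'
Chunk 4: stream[29..30]='0' size=0 (terminator). Final body='7n0oh5438h2i9z' (14 bytes)
Body byte 12 at stream offset 25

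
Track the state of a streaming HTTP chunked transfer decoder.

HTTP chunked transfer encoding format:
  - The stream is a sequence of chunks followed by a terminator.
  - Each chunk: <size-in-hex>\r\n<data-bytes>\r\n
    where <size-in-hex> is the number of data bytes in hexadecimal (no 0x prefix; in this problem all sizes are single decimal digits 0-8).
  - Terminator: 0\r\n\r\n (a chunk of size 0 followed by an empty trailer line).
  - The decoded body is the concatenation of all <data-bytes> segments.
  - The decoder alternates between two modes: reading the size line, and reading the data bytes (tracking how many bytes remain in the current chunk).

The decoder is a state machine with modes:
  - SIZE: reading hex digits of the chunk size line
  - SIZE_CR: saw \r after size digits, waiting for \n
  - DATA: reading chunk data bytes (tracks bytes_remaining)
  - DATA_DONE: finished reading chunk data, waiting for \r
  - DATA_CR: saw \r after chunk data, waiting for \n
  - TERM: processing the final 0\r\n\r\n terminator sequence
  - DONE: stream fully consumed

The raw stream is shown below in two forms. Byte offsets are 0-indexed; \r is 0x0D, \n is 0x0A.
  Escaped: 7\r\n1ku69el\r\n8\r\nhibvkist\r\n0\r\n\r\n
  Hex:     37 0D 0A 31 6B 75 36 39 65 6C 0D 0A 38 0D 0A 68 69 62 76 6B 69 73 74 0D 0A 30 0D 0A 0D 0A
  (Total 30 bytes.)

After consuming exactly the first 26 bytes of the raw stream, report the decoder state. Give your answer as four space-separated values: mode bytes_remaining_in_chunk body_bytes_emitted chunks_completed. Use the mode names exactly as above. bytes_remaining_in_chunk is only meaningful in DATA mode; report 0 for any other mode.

Byte 0 = '7': mode=SIZE remaining=0 emitted=0 chunks_done=0
Byte 1 = 0x0D: mode=SIZE_CR remaining=0 emitted=0 chunks_done=0
Byte 2 = 0x0A: mode=DATA remaining=7 emitted=0 chunks_done=0
Byte 3 = '1': mode=DATA remaining=6 emitted=1 chunks_done=0
Byte 4 = 'k': mode=DATA remaining=5 emitted=2 chunks_done=0
Byte 5 = 'u': mode=DATA remaining=4 emitted=3 chunks_done=0
Byte 6 = '6': mode=DATA remaining=3 emitted=4 chunks_done=0
Byte 7 = '9': mode=DATA remaining=2 emitted=5 chunks_done=0
Byte 8 = 'e': mode=DATA remaining=1 emitted=6 chunks_done=0
Byte 9 = 'l': mode=DATA_DONE remaining=0 emitted=7 chunks_done=0
Byte 10 = 0x0D: mode=DATA_CR remaining=0 emitted=7 chunks_done=0
Byte 11 = 0x0A: mode=SIZE remaining=0 emitted=7 chunks_done=1
Byte 12 = '8': mode=SIZE remaining=0 emitted=7 chunks_done=1
Byte 13 = 0x0D: mode=SIZE_CR remaining=0 emitted=7 chunks_done=1
Byte 14 = 0x0A: mode=DATA remaining=8 emitted=7 chunks_done=1
Byte 15 = 'h': mode=DATA remaining=7 emitted=8 chunks_done=1
Byte 16 = 'i': mode=DATA remaining=6 emitted=9 chunks_done=1
Byte 17 = 'b': mode=DATA remaining=5 emitted=10 chunks_done=1
Byte 18 = 'v': mode=DATA remaining=4 emitted=11 chunks_done=1
Byte 19 = 'k': mode=DATA remaining=3 emitted=12 chunks_done=1
Byte 20 = 'i': mode=DATA remaining=2 emitted=13 chunks_done=1
Byte 21 = 's': mode=DATA remaining=1 emitted=14 chunks_done=1
Byte 22 = 't': mode=DATA_DONE remaining=0 emitted=15 chunks_done=1
Byte 23 = 0x0D: mode=DATA_CR remaining=0 emitted=15 chunks_done=1
Byte 24 = 0x0A: mode=SIZE remaining=0 emitted=15 chunks_done=2
Byte 25 = '0': mode=SIZE remaining=0 emitted=15 chunks_done=2

Answer: SIZE 0 15 2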